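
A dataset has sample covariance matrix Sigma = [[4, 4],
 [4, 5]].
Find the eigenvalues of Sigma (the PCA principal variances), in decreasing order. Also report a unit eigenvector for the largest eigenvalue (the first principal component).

Step 1 — characteristic polynomial of 2×2 Sigma:
  det(Sigma - λI) = λ² - trace · λ + det = 0.
  trace = 4 + 5 = 9, det = 4·5 - (4)² = 4.
Step 2 — discriminant:
  Δ = trace² - 4·det = 81 - 16 = 65.
Step 3 — eigenvalues:
  λ = (trace ± √Δ)/2 = (9 ± 8.0623)/2,
  λ_1 = 8.5311,  λ_2 = 0.4689.

Step 4 — unit eigenvector for λ_1: solve (Sigma - λ_1 I)v = 0. First row:
  (4 - 8.5311)·v_x + (4)·v_y = 0, i.e. (-4.5311)·v_x + (4)·v_y = 0,
  so v ∝ (b, λ_1 - a) = (4, 4.5311) = u.
  ||u|| = √((4)² + (4.5311)²) = √(36.5311) ≈ 6.0441,
  v_1 = u/||u|| ≈ (0.6618, 0.7497) (||v_1|| = 1).

λ_1 = 8.5311,  λ_2 = 0.4689;  v_1 ≈ (0.6618, 0.7497)


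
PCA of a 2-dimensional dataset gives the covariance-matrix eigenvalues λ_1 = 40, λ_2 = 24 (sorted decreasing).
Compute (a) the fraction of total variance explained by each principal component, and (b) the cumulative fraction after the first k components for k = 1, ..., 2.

Step 1 — total variance = trace(Sigma) = Σ λ_i = 40 + 24 = 64.

Step 2 — fraction explained by component i = λ_i / Σ λ:
  PC1: 40/64 = 0.625
  PC2: 24/64 = 0.375

Step 3 — cumulative fraction after k components = (λ_1 + ... + λ_k) / Σ λ:
  k = 1: 40/64 = 0.625
  k = 2: (40 + 24)/64 = 64/64 = 1

Summary (fraction, with percent):

explained: PC1 0.625 (62.5%), PC2 0.375 (37.5%);  cumulative: 0.625, 1


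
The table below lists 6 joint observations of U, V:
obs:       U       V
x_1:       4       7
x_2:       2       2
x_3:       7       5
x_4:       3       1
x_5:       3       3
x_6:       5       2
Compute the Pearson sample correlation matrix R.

Step 1 — column means:
  mean(U) = (4 + 2 + 7 + 3 + 3 + 5) / 6 = 24/6 = 4
  mean(V) = (7 + 2 + 5 + 1 + 3 + 2) / 6 = 20/6 = 3.3333

Step 2 — sample variances and covariances s[i,j] = (1/(n-1)) · Σ_k (x_{k,i} - mean_i) · (x_{k,j} - mean_j), with n-1 = 5:
  s[U,U] = ((0)·(0) + (-2)·(-2) + (3)·(3) + (-1)·(-1) + (-1)·(-1) + (1)·(1)) / 5 = 16/5 = 3.2
  s[U,V] = ((0)·(3.6667) + (-2)·(-1.3333) + (3)·(1.6667) + (-1)·(-2.3333) + (-1)·(-0.3333) + (1)·(-1.3333)) / 5 = 9/5 = 1.8
  s[V,V] = ((3.6667)·(3.6667) + (-1.3333)·(-1.3333) + (1.6667)·(1.6667) + (-2.3333)·(-2.3333) + (-0.3333)·(-0.3333) + (-1.3333)·(-1.3333)) / 5 = 25.3333/5 = 5.0667
  Sample standard deviations s_i = √(s[i,i]):
  s(U) = √(3.2) = 1.7889
  s(V) = √(5.0667) = 2.2509

Step 3 — r_{ij} = s_{ij} / (s_i · s_j):
  r[U,U] = 1 (diagonal).
  r[U,V] = 1.8 / (1.7889 · 2.2509) = 1.8 / 4.0266 = 0.447
  r[V,V] = 1 (diagonal).

R is symmetric with unit diagonal. Assembling:

R = [[1, 0.447],
 [0.447, 1]]


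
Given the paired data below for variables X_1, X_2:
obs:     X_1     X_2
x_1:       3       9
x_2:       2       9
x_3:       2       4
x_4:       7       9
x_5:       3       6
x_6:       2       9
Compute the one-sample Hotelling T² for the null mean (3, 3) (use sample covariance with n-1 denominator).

Step 1 — sample mean vector:
  mean(X_1) = (3 + 2 + 2 + 7 + 3 + 2) / 6 = 19/6 = 3.1667
  mean(X_2) = (9 + 9 + 4 + 9 + 6 + 9) / 6 = 46/6 = 7.6667
  x̄ = (3.1667, 7.6667),  deviation x̄ - mu_0 = (3.1667, 7.6667) - (3, 3) = (0.1667, 4.6667).

Step 2 — sample covariance matrix, S[i,j] = (1/(n-1)) · Σ_k (x_{k,i} - mean_i) · (x_{k,j} - mean_j), divisor n-1 = 5:
  S[X_1,X_1] = ((-0.1667)·(-0.1667) + (-1.1667)·(-1.1667) + (-1.1667)·(-1.1667) + (3.8333)·(3.8333) + (-0.1667)·(-0.1667) + (-1.1667)·(-1.1667)) / 5 = 18.8333/5 = 3.7667
  S[X_1,X_2] = ((-0.1667)·(1.3333) + (-1.1667)·(1.3333) + (-1.1667)·(-3.6667) + (3.8333)·(1.3333) + (-0.1667)·(-1.6667) + (-1.1667)·(1.3333)) / 5 = 6.3333/5 = 1.2667
  S[X_2,X_2] = ((1.3333)·(1.3333) + (1.3333)·(1.3333) + (-3.6667)·(-3.6667) + (1.3333)·(1.3333) + (-1.6667)·(-1.6667) + (1.3333)·(1.3333)) / 5 = 23.3333/5 = 4.6667
  S = [[3.7667, 1.2667],
 [1.2667, 4.6667]].

Step 3 — invert S. det(S) = 3.7667·4.6667 - (1.2667)² = 15.9733.
  S^{-1} = (1/det) · [[d, -b], [-b, a]] = [[0.2922, -0.0793],
 [-0.0793, 0.2358]].

Step 4 — quadratic form (x̄ - mu_0)^T · S^{-1} · (x̄ - mu_0):
  S^{-1} · (x̄ - mu_0) = (-0.3214, 1.0872),
  (x̄ - mu_0)^T · [...] = (0.1667)·(-0.3214) + (4.6667)·(1.0872) = 5.0202.

Step 5 — scale by n: T² = 6 · 5.0202 = 30.121.

T² ≈ 30.121


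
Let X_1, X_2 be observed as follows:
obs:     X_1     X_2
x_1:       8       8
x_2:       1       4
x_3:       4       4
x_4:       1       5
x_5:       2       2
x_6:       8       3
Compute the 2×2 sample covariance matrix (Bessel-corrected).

Step 1 — column means:
  mean(X_1) = (8 + 1 + 4 + 1 + 2 + 8) / 6 = 24/6 = 4
  mean(X_2) = (8 + 4 + 4 + 5 + 2 + 3) / 6 = 26/6 = 4.3333

Step 2 — sample covariance S[i,j] = (1/(n-1)) · Σ_k (x_{k,i} - mean_i) · (x_{k,j} - mean_j), with n-1 = 5.
  S[X_1,X_1] = ((4)·(4) + (-3)·(-3) + (0)·(0) + (-3)·(-3) + (-2)·(-2) + (4)·(4)) / 5 = 54/5 = 10.8
  S[X_1,X_2] = ((4)·(3.6667) + (-3)·(-0.3333) + (0)·(-0.3333) + (-3)·(0.6667) + (-2)·(-2.3333) + (4)·(-1.3333)) / 5 = 13/5 = 2.6
  S[X_2,X_2] = ((3.6667)·(3.6667) + (-0.3333)·(-0.3333) + (-0.3333)·(-0.3333) + (0.6667)·(0.6667) + (-2.3333)·(-2.3333) + (-1.3333)·(-1.3333)) / 5 = 21.3333/5 = 4.2667

S is symmetric (S[j,i] = S[i,j]). Assembling:

S = [[10.8, 2.6],
 [2.6, 4.2667]]


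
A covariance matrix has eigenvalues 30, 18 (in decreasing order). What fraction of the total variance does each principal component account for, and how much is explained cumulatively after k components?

Step 1 — total variance = trace(Sigma) = Σ λ_i = 30 + 18 = 48.

Step 2 — fraction explained by component i = λ_i / Σ λ:
  PC1: 30/48 = 0.625
  PC2: 18/48 = 0.375

Step 3 — cumulative fraction after k components = (λ_1 + ... + λ_k) / Σ λ:
  k = 1: 30/48 = 0.625
  k = 2: (30 + 18)/48 = 48/48 = 1

Summary (fraction, with percent):

explained: PC1 0.625 (62.5%), PC2 0.375 (37.5%);  cumulative: 0.625, 1


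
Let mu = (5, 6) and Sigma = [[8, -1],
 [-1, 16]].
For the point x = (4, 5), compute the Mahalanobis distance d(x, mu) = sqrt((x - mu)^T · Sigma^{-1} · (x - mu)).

Step 1 — centre the observation: (x - mu) = (-1, -1).

Step 2 — invert Sigma. det(Sigma) = 8·16 - (-1)² = 127.
  Sigma^{-1} = (1/det) · [[d, -b], [-b, a]] = [[0.126, 0.0079],
 [0.0079, 0.063]].

Step 3 — form the quadratic (x - mu)^T · Sigma^{-1} · (x - mu):
  Sigma^{-1} · (x - mu) = (-0.1339, -0.0709).
  (x - mu)^T · [Sigma^{-1} · (x - mu)] = (-1)·(-0.1339) + (-1)·(-0.0709) = 0.2047.

Step 4 — take square root: d = √(0.2047) ≈ 0.4525.

d(x, mu) = √(0.2047) ≈ 0.4525


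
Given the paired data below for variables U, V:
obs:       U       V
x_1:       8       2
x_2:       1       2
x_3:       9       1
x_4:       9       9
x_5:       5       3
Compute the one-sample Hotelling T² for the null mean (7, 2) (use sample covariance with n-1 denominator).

Step 1 — sample mean vector:
  mean(U) = (8 + 1 + 9 + 9 + 5) / 5 = 32/5 = 6.4
  mean(V) = (2 + 2 + 1 + 9 + 3) / 5 = 17/5 = 3.4
  x̄ = (6.4, 3.4),  deviation x̄ - mu_0 = (6.4, 3.4) - (7, 2) = (-0.6, 1.4).

Step 2 — sample covariance matrix, S[i,j] = (1/(n-1)) · Σ_k (x_{k,i} - mean_i) · (x_{k,j} - mean_j), divisor n-1 = 4:
  S[U,U] = ((1.6)·(1.6) + (-5.4)·(-5.4) + (2.6)·(2.6) + (2.6)·(2.6) + (-1.4)·(-1.4)) / 4 = 47.2/4 = 11.8
  S[U,V] = ((1.6)·(-1.4) + (-5.4)·(-1.4) + (2.6)·(-2.4) + (2.6)·(5.6) + (-1.4)·(-0.4)) / 4 = 14.2/4 = 3.55
  S[V,V] = ((-1.4)·(-1.4) + (-1.4)·(-1.4) + (-2.4)·(-2.4) + (5.6)·(5.6) + (-0.4)·(-0.4)) / 4 = 41.2/4 = 10.3
  S = [[11.8, 3.55],
 [3.55, 10.3]].

Step 3 — invert S. det(S) = 11.8·10.3 - (3.55)² = 108.9375.
  S^{-1} = (1/det) · [[d, -b], [-b, a]] = [[0.0945, -0.0326],
 [-0.0326, 0.1083]].

Step 4 — quadratic form (x̄ - mu_0)^T · S^{-1} · (x̄ - mu_0):
  S^{-1} · (x̄ - mu_0) = (-0.1024, 0.1712),
  (x̄ - mu_0)^T · [...] = (-0.6)·(-0.1024) + (1.4)·(0.1712) = 0.3011.

Step 5 — scale by n: T² = 5 · 0.3011 = 1.5055.

T² ≈ 1.5055


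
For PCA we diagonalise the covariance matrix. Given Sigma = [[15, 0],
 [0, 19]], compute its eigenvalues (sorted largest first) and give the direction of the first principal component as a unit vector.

Step 1 — characteristic polynomial of 2×2 Sigma:
  det(Sigma - λI) = λ² - trace · λ + det = 0.
  trace = 15 + 19 = 34, det = 15·19 - (0)² = 285.
Step 2 — discriminant:
  Δ = trace² - 4·det = 1156 - 1140 = 16.
Step 3 — eigenvalues:
  λ = (trace ± √Δ)/2 = (34 ± 4)/2,
  λ_1 = 19,  λ_2 = 15.

Step 4 — unit eigenvector for λ_1: Sigma is diagonal, so its eigenvectors are the coordinate axes. λ_1 = 19 is the diagonal entry on the second coordinate axis, hence
  v_1 = (0, 1) (||v_1|| = 1).

λ_1 = 19,  λ_2 = 15;  v_1 ≈ (0, 1)


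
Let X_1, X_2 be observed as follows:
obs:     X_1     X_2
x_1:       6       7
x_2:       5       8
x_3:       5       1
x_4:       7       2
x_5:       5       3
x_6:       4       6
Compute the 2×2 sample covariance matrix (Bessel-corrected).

Step 1 — column means:
  mean(X_1) = (6 + 5 + 5 + 7 + 5 + 4) / 6 = 32/6 = 5.3333
  mean(X_2) = (7 + 8 + 1 + 2 + 3 + 6) / 6 = 27/6 = 4.5

Step 2 — sample covariance S[i,j] = (1/(n-1)) · Σ_k (x_{k,i} - mean_i) · (x_{k,j} - mean_j), with n-1 = 5.
  S[X_1,X_1] = ((0.6667)·(0.6667) + (-0.3333)·(-0.3333) + (-0.3333)·(-0.3333) + (1.6667)·(1.6667) + (-0.3333)·(-0.3333) + (-1.3333)·(-1.3333)) / 5 = 5.3333/5 = 1.0667
  S[X_1,X_2] = ((0.6667)·(2.5) + (-0.3333)·(3.5) + (-0.3333)·(-3.5) + (1.6667)·(-2.5) + (-0.3333)·(-1.5) + (-1.3333)·(1.5)) / 5 = -4/5 = -0.8
  S[X_2,X_2] = ((2.5)·(2.5) + (3.5)·(3.5) + (-3.5)·(-3.5) + (-2.5)·(-2.5) + (-1.5)·(-1.5) + (1.5)·(1.5)) / 5 = 41.5/5 = 8.3

S is symmetric (S[j,i] = S[i,j]). Assembling:

S = [[1.0667, -0.8],
 [-0.8, 8.3]]


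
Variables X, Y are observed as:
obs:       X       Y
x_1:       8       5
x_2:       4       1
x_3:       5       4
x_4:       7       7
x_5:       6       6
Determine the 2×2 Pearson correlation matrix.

Step 1 — column means:
  mean(X) = (8 + 4 + 5 + 7 + 6) / 5 = 30/5 = 6
  mean(Y) = (5 + 1 + 4 + 7 + 6) / 5 = 23/5 = 4.6

Step 2 — sample variances and covariances s[i,j] = (1/(n-1)) · Σ_k (x_{k,i} - mean_i) · (x_{k,j} - mean_j), with n-1 = 4:
  s[X,X] = ((2)·(2) + (-2)·(-2) + (-1)·(-1) + (1)·(1) + (0)·(0)) / 4 = 10/4 = 2.5
  s[X,Y] = ((2)·(0.4) + (-2)·(-3.6) + (-1)·(-0.6) + (1)·(2.4) + (0)·(1.4)) / 4 = 11/4 = 2.75
  s[Y,Y] = ((0.4)·(0.4) + (-3.6)·(-3.6) + (-0.6)·(-0.6) + (2.4)·(2.4) + (1.4)·(1.4)) / 4 = 21.2/4 = 5.3
  Sample standard deviations s_i = √(s[i,i]):
  s(X) = √(2.5) = 1.5811
  s(Y) = √(5.3) = 2.3022

Step 3 — r_{ij} = s_{ij} / (s_i · s_j):
  r[X,X] = 1 (diagonal).
  r[X,Y] = 2.75 / (1.5811 · 2.3022) = 2.75 / 3.6401 = 0.7555
  r[Y,Y] = 1 (diagonal).

R is symmetric with unit diagonal. Assembling:

R = [[1, 0.7555],
 [0.7555, 1]]


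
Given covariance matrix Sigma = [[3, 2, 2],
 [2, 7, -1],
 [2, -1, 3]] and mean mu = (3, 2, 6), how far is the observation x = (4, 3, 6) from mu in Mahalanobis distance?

Step 1 — centre the observation: (x - mu) = (1, 1, 0).

Step 2 — invert Sigma (cofactor / det for 3×3, or solve directly):
  Sigma^{-1} = [[1.6667, -0.6667, -1.3333],
 [-0.6667, 0.4167, 0.5833],
 [-1.3333, 0.5833, 1.4167]].

Step 3 — form the quadratic (x - mu)^T · Sigma^{-1} · (x - mu):
  Sigma^{-1} · (x - mu) = (1, -0.25, -0.75).
  (x - mu)^T · [Sigma^{-1} · (x - mu)] = (1)·(1) + (1)·(-0.25) + (0)·(-0.75) = 0.75.

Step 4 — take square root: d = √(0.75) ≈ 0.866.

d(x, mu) = √(0.75) ≈ 0.866


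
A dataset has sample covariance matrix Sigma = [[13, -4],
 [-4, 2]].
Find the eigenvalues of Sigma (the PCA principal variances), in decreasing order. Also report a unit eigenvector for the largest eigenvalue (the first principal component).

Step 1 — characteristic polynomial of 2×2 Sigma:
  det(Sigma - λI) = λ² - trace · λ + det = 0.
  trace = 13 + 2 = 15, det = 13·2 - (-4)² = 10.
Step 2 — discriminant:
  Δ = trace² - 4·det = 225 - 40 = 185.
Step 3 — eigenvalues:
  λ = (trace ± √Δ)/2 = (15 ± 13.6015)/2,
  λ_1 = 14.3007,  λ_2 = 0.6993.

Step 4 — unit eigenvector for λ_1: solve (Sigma - λ_1 I)v = 0. First row:
  (13 - 14.3007)·v_x + (-4)·v_y = 0, i.e. (-1.3007)·v_x + (-4)·v_y = 0,
  so v ∝ (b, λ_1 - a) = (-4, 1.3007); multiply by -1 so the first entry is positive: u = (4, -1.3007).
  ||u|| = √((4)² + (-1.3007)²) = √(17.6919) ≈ 4.2062,
  v_1 = u/||u|| ≈ (0.951, -0.3092) (||v_1|| = 1).

λ_1 = 14.3007,  λ_2 = 0.6993;  v_1 ≈ (0.951, -0.3092)


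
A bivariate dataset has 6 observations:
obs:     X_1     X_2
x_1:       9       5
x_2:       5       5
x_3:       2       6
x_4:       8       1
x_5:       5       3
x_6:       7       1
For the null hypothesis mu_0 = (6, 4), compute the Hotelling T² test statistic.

Step 1 — sample mean vector:
  mean(X_1) = (9 + 5 + 2 + 8 + 5 + 7) / 6 = 36/6 = 6
  mean(X_2) = (5 + 5 + 6 + 1 + 3 + 1) / 6 = 21/6 = 3.5
  x̄ = (6, 3.5),  deviation x̄ - mu_0 = (6, 3.5) - (6, 4) = (0, -0.5).

Step 2 — sample covariance matrix, S[i,j] = (1/(n-1)) · Σ_k (x_{k,i} - mean_i) · (x_{k,j} - mean_j), divisor n-1 = 5:
  S[X_1,X_1] = ((3)·(3) + (-1)·(-1) + (-4)·(-4) + (2)·(2) + (-1)·(-1) + (1)·(1)) / 5 = 32/5 = 6.4
  S[X_1,X_2] = ((3)·(1.5) + (-1)·(1.5) + (-4)·(2.5) + (2)·(-2.5) + (-1)·(-0.5) + (1)·(-2.5)) / 5 = -14/5 = -2.8
  S[X_2,X_2] = ((1.5)·(1.5) + (1.5)·(1.5) + (2.5)·(2.5) + (-2.5)·(-2.5) + (-0.5)·(-0.5) + (-2.5)·(-2.5)) / 5 = 23.5/5 = 4.7
  S = [[6.4, -2.8],
 [-2.8, 4.7]].

Step 3 — invert S. det(S) = 6.4·4.7 - (-2.8)² = 22.24.
  S^{-1} = (1/det) · [[d, -b], [-b, a]] = [[0.2113, 0.1259],
 [0.1259, 0.2878]].

Step 4 — quadratic form (x̄ - mu_0)^T · S^{-1} · (x̄ - mu_0):
  S^{-1} · (x̄ - mu_0) = (-0.0629, -0.1439),
  (x̄ - mu_0)^T · [...] = (0)·(-0.0629) + (-0.5)·(-0.1439) = 0.0719.

Step 5 — scale by n: T² = 6 · 0.0719 = 0.4317.

T² ≈ 0.4317


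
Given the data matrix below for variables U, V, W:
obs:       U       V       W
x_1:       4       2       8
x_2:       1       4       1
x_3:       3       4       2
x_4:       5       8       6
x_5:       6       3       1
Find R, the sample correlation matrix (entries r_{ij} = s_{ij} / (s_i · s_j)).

Step 1 — column means:
  mean(U) = (4 + 1 + 3 + 5 + 6) / 5 = 19/5 = 3.8
  mean(V) = (2 + 4 + 4 + 8 + 3) / 5 = 21/5 = 4.2
  mean(W) = (8 + 1 + 2 + 6 + 1) / 5 = 18/5 = 3.6

Step 2 — sample variances and covariances s[i,j] = (1/(n-1)) · Σ_k (x_{k,i} - mean_i) · (x_{k,j} - mean_j), with n-1 = 4:
  s[U,U] = ((0.2)·(0.2) + (-2.8)·(-2.8) + (-0.8)·(-0.8) + (1.2)·(1.2) + (2.2)·(2.2)) / 4 = 14.8/4 = 3.7
  s[U,V] = ((0.2)·(-2.2) + (-2.8)·(-0.2) + (-0.8)·(-0.2) + (1.2)·(3.8) + (2.2)·(-1.2)) / 4 = 2.2/4 = 0.55
  s[U,W] = ((0.2)·(4.4) + (-2.8)·(-2.6) + (-0.8)·(-1.6) + (1.2)·(2.4) + (2.2)·(-2.6)) / 4 = 6.6/4 = 1.65
  s[V,V] = ((-2.2)·(-2.2) + (-0.2)·(-0.2) + (-0.2)·(-0.2) + (3.8)·(3.8) + (-1.2)·(-1.2)) / 4 = 20.8/4 = 5.2
  s[V,W] = ((-2.2)·(4.4) + (-0.2)·(-2.6) + (-0.2)·(-1.6) + (3.8)·(2.4) + (-1.2)·(-2.6)) / 4 = 3.4/4 = 0.85
  s[W,W] = ((4.4)·(4.4) + (-2.6)·(-2.6) + (-1.6)·(-1.6) + (2.4)·(2.4) + (-2.6)·(-2.6)) / 4 = 41.2/4 = 10.3
  Sample standard deviations s_i = √(s[i,i]):
  s(U) = √(3.7) = 1.9235
  s(V) = √(5.2) = 2.2804
  s(W) = √(10.3) = 3.2094

Step 3 — r_{ij} = s_{ij} / (s_i · s_j):
  r[U,U] = 1 (diagonal).
  r[U,V] = 0.55 / (1.9235 · 2.2804) = 0.55 / 4.3863 = 0.1254
  r[U,W] = 1.65 / (1.9235 · 3.2094) = 1.65 / 6.1733 = 0.2673
  r[V,V] = 1 (diagonal).
  r[V,W] = 0.85 / (2.2804 · 3.2094) = 0.85 / 7.3185 = 0.1161
  r[W,W] = 1 (diagonal).

R is symmetric with unit diagonal. Assembling:

R = [[1, 0.1254, 0.2673],
 [0.1254, 1, 0.1161],
 [0.2673, 0.1161, 1]]


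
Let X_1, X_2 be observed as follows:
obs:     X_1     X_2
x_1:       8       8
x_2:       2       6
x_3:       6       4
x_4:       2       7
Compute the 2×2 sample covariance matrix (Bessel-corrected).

Step 1 — column means:
  mean(X_1) = (8 + 2 + 6 + 2) / 4 = 18/4 = 4.5
  mean(X_2) = (8 + 6 + 4 + 7) / 4 = 25/4 = 6.25

Step 2 — sample covariance S[i,j] = (1/(n-1)) · Σ_k (x_{k,i} - mean_i) · (x_{k,j} - mean_j), with n-1 = 3.
  S[X_1,X_1] = ((3.5)·(3.5) + (-2.5)·(-2.5) + (1.5)·(1.5) + (-2.5)·(-2.5)) / 3 = 27/3 = 9
  S[X_1,X_2] = ((3.5)·(1.75) + (-2.5)·(-0.25) + (1.5)·(-2.25) + (-2.5)·(0.75)) / 3 = 1.5/3 = 0.5
  S[X_2,X_2] = ((1.75)·(1.75) + (-0.25)·(-0.25) + (-2.25)·(-2.25) + (0.75)·(0.75)) / 3 = 8.75/3 = 2.9167

S is symmetric (S[j,i] = S[i,j]). Assembling:

S = [[9, 0.5],
 [0.5, 2.9167]]


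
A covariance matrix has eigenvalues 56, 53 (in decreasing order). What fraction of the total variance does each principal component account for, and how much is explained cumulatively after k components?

Step 1 — total variance = trace(Sigma) = Σ λ_i = 56 + 53 = 109.

Step 2 — fraction explained by component i = λ_i / Σ λ:
  PC1: 56/109 = 0.5138
  PC2: 53/109 = 0.4862

Step 3 — cumulative fraction after k components = (λ_1 + ... + λ_k) / Σ λ:
  k = 1: 56/109 = 0.5138
  k = 2: (56 + 53)/109 = 109/109 = 1

Summary (fraction, with percent):

explained: PC1 0.5138 (51.38%), PC2 0.4862 (48.62%);  cumulative: 0.5138, 1


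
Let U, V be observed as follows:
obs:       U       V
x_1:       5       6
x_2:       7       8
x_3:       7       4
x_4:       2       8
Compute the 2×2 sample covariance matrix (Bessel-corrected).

Step 1 — column means:
  mean(U) = (5 + 7 + 7 + 2) / 4 = 21/4 = 5.25
  mean(V) = (6 + 8 + 4 + 8) / 4 = 26/4 = 6.5

Step 2 — sample covariance S[i,j] = (1/(n-1)) · Σ_k (x_{k,i} - mean_i) · (x_{k,j} - mean_j), with n-1 = 3.
  S[U,U] = ((-0.25)·(-0.25) + (1.75)·(1.75) + (1.75)·(1.75) + (-3.25)·(-3.25)) / 3 = 16.75/3 = 5.5833
  S[U,V] = ((-0.25)·(-0.5) + (1.75)·(1.5) + (1.75)·(-2.5) + (-3.25)·(1.5)) / 3 = -6.5/3 = -2.1667
  S[V,V] = ((-0.5)·(-0.5) + (1.5)·(1.5) + (-2.5)·(-2.5) + (1.5)·(1.5)) / 3 = 11/3 = 3.6667

S is symmetric (S[j,i] = S[i,j]). Assembling:

S = [[5.5833, -2.1667],
 [-2.1667, 3.6667]]


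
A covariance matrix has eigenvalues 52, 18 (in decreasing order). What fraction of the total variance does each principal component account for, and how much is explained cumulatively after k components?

Step 1 — total variance = trace(Sigma) = Σ λ_i = 52 + 18 = 70.

Step 2 — fraction explained by component i = λ_i / Σ λ:
  PC1: 52/70 = 0.7429
  PC2: 18/70 = 0.2571

Step 3 — cumulative fraction after k components = (λ_1 + ... + λ_k) / Σ λ:
  k = 1: 52/70 = 0.7429
  k = 2: (52 + 18)/70 = 70/70 = 1

Summary (fraction, with percent):

explained: PC1 0.7429 (74.29%), PC2 0.2571 (25.71%);  cumulative: 0.7429, 1


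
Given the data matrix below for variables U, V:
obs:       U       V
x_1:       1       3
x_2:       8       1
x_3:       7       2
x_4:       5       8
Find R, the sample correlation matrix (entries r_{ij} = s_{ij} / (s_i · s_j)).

Step 1 — column means:
  mean(U) = (1 + 8 + 7 + 5) / 4 = 21/4 = 5.25
  mean(V) = (3 + 1 + 2 + 8) / 4 = 14/4 = 3.5

Step 2 — sample variances and covariances s[i,j] = (1/(n-1)) · Σ_k (x_{k,i} - mean_i) · (x_{k,j} - mean_j), with n-1 = 3:
  s[U,U] = ((-4.25)·(-4.25) + (2.75)·(2.75) + (1.75)·(1.75) + (-0.25)·(-0.25)) / 3 = 28.75/3 = 9.5833
  s[U,V] = ((-4.25)·(-0.5) + (2.75)·(-2.5) + (1.75)·(-1.5) + (-0.25)·(4.5)) / 3 = -8.5/3 = -2.8333
  s[V,V] = ((-0.5)·(-0.5) + (-2.5)·(-2.5) + (-1.5)·(-1.5) + (4.5)·(4.5)) / 3 = 29/3 = 9.6667
  Sample standard deviations s_i = √(s[i,i]):
  s(U) = √(9.5833) = 3.0957
  s(V) = √(9.6667) = 3.1091

Step 3 — r_{ij} = s_{ij} / (s_i · s_j):
  r[U,U] = 1 (diagonal).
  r[U,V] = -2.8333 / (3.0957 · 3.1091) = -2.8333 / 9.6249 = -0.2944
  r[V,V] = 1 (diagonal).

R is symmetric with unit diagonal. Assembling:

R = [[1, -0.2944],
 [-0.2944, 1]]


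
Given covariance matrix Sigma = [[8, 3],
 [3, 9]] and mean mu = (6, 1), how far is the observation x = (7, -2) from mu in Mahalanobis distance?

Step 1 — centre the observation: (x - mu) = (1, -3).

Step 2 — invert Sigma. det(Sigma) = 8·9 - (3)² = 63.
  Sigma^{-1} = (1/det) · [[d, -b], [-b, a]] = [[0.1429, -0.0476],
 [-0.0476, 0.127]].

Step 3 — form the quadratic (x - mu)^T · Sigma^{-1} · (x - mu):
  Sigma^{-1} · (x - mu) = (0.2857, -0.4286).
  (x - mu)^T · [Sigma^{-1} · (x - mu)] = (1)·(0.2857) + (-3)·(-0.4286) = 1.5714.

Step 4 — take square root: d = √(1.5714) ≈ 1.2536.

d(x, mu) = √(1.5714) ≈ 1.2536


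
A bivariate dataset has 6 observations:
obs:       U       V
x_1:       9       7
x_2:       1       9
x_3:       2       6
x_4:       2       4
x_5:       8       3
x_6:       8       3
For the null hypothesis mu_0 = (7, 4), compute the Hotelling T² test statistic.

Step 1 — sample mean vector:
  mean(U) = (9 + 1 + 2 + 2 + 8 + 8) / 6 = 30/6 = 5
  mean(V) = (7 + 9 + 6 + 4 + 3 + 3) / 6 = 32/6 = 5.3333
  x̄ = (5, 5.3333),  deviation x̄ - mu_0 = (5, 5.3333) - (7, 4) = (-2, 1.3333).

Step 2 — sample covariance matrix, S[i,j] = (1/(n-1)) · Σ_k (x_{k,i} - mean_i) · (x_{k,j} - mean_j), divisor n-1 = 5:
  S[U,U] = ((4)·(4) + (-4)·(-4) + (-3)·(-3) + (-3)·(-3) + (3)·(3) + (3)·(3)) / 5 = 68/5 = 13.6
  S[U,V] = ((4)·(1.6667) + (-4)·(3.6667) + (-3)·(0.6667) + (-3)·(-1.3333) + (3)·(-2.3333) + (3)·(-2.3333)) / 5 = -20/5 = -4
  S[V,V] = ((1.6667)·(1.6667) + (3.6667)·(3.6667) + (0.6667)·(0.6667) + (-1.3333)·(-1.3333) + (-2.3333)·(-2.3333) + (-2.3333)·(-2.3333)) / 5 = 29.3333/5 = 5.8667
  S = [[13.6, -4],
 [-4, 5.8667]].

Step 3 — invert S. det(S) = 13.6·5.8667 - (-4)² = 63.7867.
  S^{-1} = (1/det) · [[d, -b], [-b, a]] = [[0.092, 0.0627],
 [0.0627, 0.2132]].

Step 4 — quadratic form (x̄ - mu_0)^T · S^{-1} · (x̄ - mu_0):
  S^{-1} · (x̄ - mu_0) = (-0.1003, 0.1589),
  (x̄ - mu_0)^T · [...] = (-2)·(-0.1003) + (1.3333)·(0.1589) = 0.4125.

Step 5 — scale by n: T² = 6 · 0.4125 = 2.4749.

T² ≈ 2.4749


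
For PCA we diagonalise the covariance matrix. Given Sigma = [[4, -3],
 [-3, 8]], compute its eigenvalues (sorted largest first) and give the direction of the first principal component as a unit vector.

Step 1 — characteristic polynomial of 2×2 Sigma:
  det(Sigma - λI) = λ² - trace · λ + det = 0.
  trace = 4 + 8 = 12, det = 4·8 - (-3)² = 23.
Step 2 — discriminant:
  Δ = trace² - 4·det = 144 - 92 = 52.
Step 3 — eigenvalues:
  λ = (trace ± √Δ)/2 = (12 ± 7.2111)/2,
  λ_1 = 9.6056,  λ_2 = 2.3944.

Step 4 — unit eigenvector for λ_1: solve (Sigma - λ_1 I)v = 0. First row:
  (4 - 9.6056)·v_x + (-3)·v_y = 0, i.e. (-5.6056)·v_x + (-3)·v_y = 0,
  so v ∝ (b, λ_1 - a) = (-3, 5.6056); multiply by -1 so the first entry is positive: u = (3, -5.6056).
  ||u|| = √((3)² + (-5.6056)²) = √(40.4222) ≈ 6.3578,
  v_1 = u/||u|| ≈ (0.4719, -0.8817) (||v_1|| = 1).

λ_1 = 9.6056,  λ_2 = 2.3944;  v_1 ≈ (0.4719, -0.8817)


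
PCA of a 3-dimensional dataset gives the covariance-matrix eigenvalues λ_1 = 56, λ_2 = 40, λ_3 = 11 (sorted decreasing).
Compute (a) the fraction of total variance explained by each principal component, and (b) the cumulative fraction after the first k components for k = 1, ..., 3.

Step 1 — total variance = trace(Sigma) = Σ λ_i = 56 + 40 + 11 = 107.

Step 2 — fraction explained by component i = λ_i / Σ λ:
  PC1: 56/107 = 0.5234
  PC2: 40/107 = 0.3738
  PC3: 11/107 = 0.1028

Step 3 — cumulative fraction after k components = (λ_1 + ... + λ_k) / Σ λ:
  k = 1: 56/107 = 0.5234
  k = 2: (56 + 40)/107 = 96/107 = 0.8972
  k = 3: (56 + 40 + 11)/107 = 107/107 = 1

Summary (fraction, with percent):

explained: PC1 0.5234 (52.34%), PC2 0.3738 (37.38%), PC3 0.1028 (10.28%);  cumulative: 0.5234, 0.8972, 1


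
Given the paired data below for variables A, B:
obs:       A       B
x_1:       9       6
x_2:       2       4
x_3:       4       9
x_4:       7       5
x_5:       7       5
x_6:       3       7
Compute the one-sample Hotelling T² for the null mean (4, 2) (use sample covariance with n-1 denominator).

Step 1 — sample mean vector:
  mean(A) = (9 + 2 + 4 + 7 + 7 + 3) / 6 = 32/6 = 5.3333
  mean(B) = (6 + 4 + 9 + 5 + 5 + 7) / 6 = 36/6 = 6
  x̄ = (5.3333, 6),  deviation x̄ - mu_0 = (5.3333, 6) - (4, 2) = (1.3333, 4).

Step 2 — sample covariance matrix, S[i,j] = (1/(n-1)) · Σ_k (x_{k,i} - mean_i) · (x_{k,j} - mean_j), divisor n-1 = 5:
  S[A,A] = ((3.6667)·(3.6667) + (-3.3333)·(-3.3333) + (-1.3333)·(-1.3333) + (1.6667)·(1.6667) + (1.6667)·(1.6667) + (-2.3333)·(-2.3333)) / 5 = 37.3333/5 = 7.4667
  S[A,B] = ((3.6667)·(0) + (-3.3333)·(-2) + (-1.3333)·(3) + (1.6667)·(-1) + (1.6667)·(-1) + (-2.3333)·(1)) / 5 = -3/5 = -0.6
  S[B,B] = ((0)·(0) + (-2)·(-2) + (3)·(3) + (-1)·(-1) + (-1)·(-1) + (1)·(1)) / 5 = 16/5 = 3.2
  S = [[7.4667, -0.6],
 [-0.6, 3.2]].

Step 3 — invert S. det(S) = 7.4667·3.2 - (-0.6)² = 23.5333.
  S^{-1} = (1/det) · [[d, -b], [-b, a]] = [[0.136, 0.0255],
 [0.0255, 0.3173]].

Step 4 — quadratic form (x̄ - mu_0)^T · S^{-1} · (x̄ - mu_0):
  S^{-1} · (x̄ - mu_0) = (0.2833, 1.3031),
  (x̄ - mu_0)^T · [...] = (1.3333)·(0.2833) + (4)·(1.3031) = 5.5902.

Step 5 — scale by n: T² = 6 · 5.5902 = 33.5411.

T² ≈ 33.5411


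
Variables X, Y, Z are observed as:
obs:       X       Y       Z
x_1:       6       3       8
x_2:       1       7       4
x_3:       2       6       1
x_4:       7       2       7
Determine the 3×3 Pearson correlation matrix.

Step 1 — column means:
  mean(X) = (6 + 1 + 2 + 7) / 4 = 16/4 = 4
  mean(Y) = (3 + 7 + 6 + 2) / 4 = 18/4 = 4.5
  mean(Z) = (8 + 4 + 1 + 7) / 4 = 20/4 = 5

Step 2 — sample variances and covariances s[i,j] = (1/(n-1)) · Σ_k (x_{k,i} - mean_i) · (x_{k,j} - mean_j), with n-1 = 3:
  s[X,X] = ((2)·(2) + (-3)·(-3) + (-2)·(-2) + (3)·(3)) / 3 = 26/3 = 8.6667
  s[X,Y] = ((2)·(-1.5) + (-3)·(2.5) + (-2)·(1.5) + (3)·(-2.5)) / 3 = -21/3 = -7
  s[X,Z] = ((2)·(3) + (-3)·(-1) + (-2)·(-4) + (3)·(2)) / 3 = 23/3 = 7.6667
  s[Y,Y] = ((-1.5)·(-1.5) + (2.5)·(2.5) + (1.5)·(1.5) + (-2.5)·(-2.5)) / 3 = 17/3 = 5.6667
  s[Y,Z] = ((-1.5)·(3) + (2.5)·(-1) + (1.5)·(-4) + (-2.5)·(2)) / 3 = -18/3 = -6
  s[Z,Z] = ((3)·(3) + (-1)·(-1) + (-4)·(-4) + (2)·(2)) / 3 = 30/3 = 10
  Sample standard deviations s_i = √(s[i,i]):
  s(X) = √(8.6667) = 2.9439
  s(Y) = √(5.6667) = 2.3805
  s(Z) = √(10) = 3.1623

Step 3 — r_{ij} = s_{ij} / (s_i · s_j):
  r[X,X] = 1 (diagonal).
  r[X,Y] = -7 / (2.9439 · 2.3805) = -7 / 7.0079 = -0.9989
  r[X,Z] = 7.6667 / (2.9439 · 3.1623) = 7.6667 / 9.3095 = 0.8235
  r[Y,Y] = 1 (diagonal).
  r[Y,Z] = -6 / (2.3805 · 3.1623) = -6 / 7.5277 = -0.7971
  r[Z,Z] = 1 (diagonal).

R is symmetric with unit diagonal. Assembling:

R = [[1, -0.9989, 0.8235],
 [-0.9989, 1, -0.7971],
 [0.8235, -0.7971, 1]]


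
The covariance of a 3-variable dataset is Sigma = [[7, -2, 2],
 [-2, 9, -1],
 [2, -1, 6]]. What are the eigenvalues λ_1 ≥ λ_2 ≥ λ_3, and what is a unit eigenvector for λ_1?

Step 1 — characteristic polynomial p(λ) = det(λI - Sigma) = λ³ - tr·λ² + c_1·λ - det, where tr = trace, c_1 = sum of the principal 2×2 minors, det = det(Sigma):
  tr = 7 + 9 + 6 = 22,
  c_1 = (7·9 - (-2)²) + (7·6 - (2)²) + (9·6 - (-1)²) = 59 + 38 + 53 = 150,
  det = 7·(9·6 - (-1)²) - (-2)·((-2)·6 - (-1)·(2)) + (2)·((-2)·(-1) - 9·(2)) = 7·(53) - (-2)·(-10) + (2)·(-16) = 319.
  So p(λ) = λ³ - 22λ² + 150λ - 319.
Step 2 — look for an integer root (rational root theorem: any rational root is an integer divisor of 319). Testing λ = 11:
  p(11) = 1331 - 2662 + 1650 - 319 = 0  ✓
  Dividing out (λ - 11): p(λ) = (λ - 11)(λ² - 11λ + 29).
Step 3 — remaining eigenvalues from the quadratic λ² - 11λ + 29 = 0:
  Δ = 11² - 4·29 = 121 - 116 = 5,  λ = (11 ± √5)/2 = (11 ± 2.2361)/2 ≈ 6.618 or 4.382.
  Sorted: λ_1 = 11,  λ_2 = 6.618,  λ_3 = 4.382  (check: sum = 22 = tr ✓).

Step 4 — unit eigenvector for λ_1 = 11: v spans the null space of (Sigma - λ_1 I), whose rows are
  r_1 = (-4, -2, 2),  r_2 = (-2, -2, -1),  r_3 = (2, -1, -5).
  v is orthogonal to every row, so take v ∝ r_1 × r_2 = ((-2)·(-1) - (2)·(-2), (2)·(-2) - (-4)·(-1), (-4)·(-2) - (-2)·(-2)) = (6, -8, 4).
  Rescale (divide by 2): u = (3, -4, 2).
  ||u|| = √((3)² + (-4)² + (2)²) = √(29) ≈ 5.3852,  v_1 = u/||u|| ≈ (0.5571, -0.7428, 0.3714) (||v_1|| = 1).

λ_1 = 11,  λ_2 = 6.618,  λ_3 = 4.382;  v_1 ≈ (0.5571, -0.7428, 0.3714)


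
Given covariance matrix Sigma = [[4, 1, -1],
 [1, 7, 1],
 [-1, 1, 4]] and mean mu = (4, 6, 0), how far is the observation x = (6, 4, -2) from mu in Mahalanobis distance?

Step 1 — centre the observation: (x - mu) = (2, -2, -2).

Step 2 — invert Sigma (cofactor / det for 3×3, or solve directly):
  Sigma^{-1} = [[0.2842, -0.0526, 0.0842],
 [-0.0526, 0.1579, -0.0526],
 [0.0842, -0.0526, 0.2842]].

Step 3 — form the quadratic (x - mu)^T · Sigma^{-1} · (x - mu):
  Sigma^{-1} · (x - mu) = (0.5053, -0.3158, -0.2947).
  (x - mu)^T · [Sigma^{-1} · (x - mu)] = (2)·(0.5053) + (-2)·(-0.3158) + (-2)·(-0.2947) = 2.2316.

Step 4 — take square root: d = √(2.2316) ≈ 1.4938.

d(x, mu) = √(2.2316) ≈ 1.4938


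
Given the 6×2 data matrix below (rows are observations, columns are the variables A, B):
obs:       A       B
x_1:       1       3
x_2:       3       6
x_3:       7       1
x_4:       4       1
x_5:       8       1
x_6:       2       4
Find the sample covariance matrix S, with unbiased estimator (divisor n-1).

Step 1 — column means:
  mean(A) = (1 + 3 + 7 + 4 + 8 + 2) / 6 = 25/6 = 4.1667
  mean(B) = (3 + 6 + 1 + 1 + 1 + 4) / 6 = 16/6 = 2.6667

Step 2 — sample covariance S[i,j] = (1/(n-1)) · Σ_k (x_{k,i} - mean_i) · (x_{k,j} - mean_j), with n-1 = 5.
  S[A,A] = ((-3.1667)·(-3.1667) + (-1.1667)·(-1.1667) + (2.8333)·(2.8333) + (-0.1667)·(-0.1667) + (3.8333)·(3.8333) + (-2.1667)·(-2.1667)) / 5 = 38.8333/5 = 7.7667
  S[A,B] = ((-3.1667)·(0.3333) + (-1.1667)·(3.3333) + (2.8333)·(-1.6667) + (-0.1667)·(-1.6667) + (3.8333)·(-1.6667) + (-2.1667)·(1.3333)) / 5 = -18.6667/5 = -3.7333
  S[B,B] = ((0.3333)·(0.3333) + (3.3333)·(3.3333) + (-1.6667)·(-1.6667) + (-1.6667)·(-1.6667) + (-1.6667)·(-1.6667) + (1.3333)·(1.3333)) / 5 = 21.3333/5 = 4.2667

S is symmetric (S[j,i] = S[i,j]). Assembling:

S = [[7.7667, -3.7333],
 [-3.7333, 4.2667]]


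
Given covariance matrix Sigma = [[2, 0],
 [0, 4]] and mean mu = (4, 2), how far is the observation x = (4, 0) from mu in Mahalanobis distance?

Step 1 — centre the observation: (x - mu) = (0, -2).

Step 2 — invert Sigma. det(Sigma) = 2·4 - (0)² = 8.
  Sigma^{-1} = (1/det) · [[d, -b], [-b, a]] = [[0.5, 0],
 [0, 0.25]].

Step 3 — form the quadratic (x - mu)^T · Sigma^{-1} · (x - mu):
  Sigma^{-1} · (x - mu) = (0, -0.5).
  (x - mu)^T · [Sigma^{-1} · (x - mu)] = (0)·(0) + (-2)·(-0.5) = 1.

Step 4 — take square root: d = √(1) ≈ 1.

d(x, mu) = √(1) ≈ 1


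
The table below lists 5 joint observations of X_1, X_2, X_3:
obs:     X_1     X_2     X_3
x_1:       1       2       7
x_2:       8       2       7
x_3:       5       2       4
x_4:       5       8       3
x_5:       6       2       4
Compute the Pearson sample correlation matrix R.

Step 1 — column means:
  mean(X_1) = (1 + 8 + 5 + 5 + 6) / 5 = 25/5 = 5
  mean(X_2) = (2 + 2 + 2 + 8 + 2) / 5 = 16/5 = 3.2
  mean(X_3) = (7 + 7 + 4 + 3 + 4) / 5 = 25/5 = 5

Step 2 — sample variances and covariances s[i,j] = (1/(n-1)) · Σ_k (x_{k,i} - mean_i) · (x_{k,j} - mean_j), with n-1 = 4:
  s[X_1,X_1] = ((-4)·(-4) + (3)·(3) + (0)·(0) + (0)·(0) + (1)·(1)) / 4 = 26/4 = 6.5
  s[X_1,X_2] = ((-4)·(-1.2) + (3)·(-1.2) + (0)·(-1.2) + (0)·(4.8) + (1)·(-1.2)) / 4 = 0/4 = 0
  s[X_1,X_3] = ((-4)·(2) + (3)·(2) + (0)·(-1) + (0)·(-2) + (1)·(-1)) / 4 = -3/4 = -0.75
  s[X_2,X_2] = ((-1.2)·(-1.2) + (-1.2)·(-1.2) + (-1.2)·(-1.2) + (4.8)·(4.8) + (-1.2)·(-1.2)) / 4 = 28.8/4 = 7.2
  s[X_2,X_3] = ((-1.2)·(2) + (-1.2)·(2) + (-1.2)·(-1) + (4.8)·(-2) + (-1.2)·(-1)) / 4 = -12/4 = -3
  s[X_3,X_3] = ((2)·(2) + (2)·(2) + (-1)·(-1) + (-2)·(-2) + (-1)·(-1)) / 4 = 14/4 = 3.5
  Sample standard deviations s_i = √(s[i,i]):
  s(X_1) = √(6.5) = 2.5495
  s(X_2) = √(7.2) = 2.6833
  s(X_3) = √(3.5) = 1.8708

Step 3 — r_{ij} = s_{ij} / (s_i · s_j):
  r[X_1,X_1] = 1 (diagonal).
  r[X_1,X_2] = 0 / (2.5495 · 2.6833) = 0 / 6.8411 = 0
  r[X_1,X_3] = -0.75 / (2.5495 · 1.8708) = -0.75 / 4.7697 = -0.1572
  r[X_2,X_2] = 1 (diagonal).
  r[X_2,X_3] = -3 / (2.6833 · 1.8708) = -3 / 5.02 = -0.5976
  r[X_3,X_3] = 1 (diagonal).

R is symmetric with unit diagonal. Assembling:

R = [[1, 0, -0.1572],
 [0, 1, -0.5976],
 [-0.1572, -0.5976, 1]]


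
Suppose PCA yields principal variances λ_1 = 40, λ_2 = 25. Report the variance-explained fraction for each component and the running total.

Step 1 — total variance = trace(Sigma) = Σ λ_i = 40 + 25 = 65.

Step 2 — fraction explained by component i = λ_i / Σ λ:
  PC1: 40/65 = 0.6154
  PC2: 25/65 = 0.3846

Step 3 — cumulative fraction after k components = (λ_1 + ... + λ_k) / Σ λ:
  k = 1: 40/65 = 0.6154
  k = 2: (40 + 25)/65 = 65/65 = 1

Summary (fraction, with percent):

explained: PC1 0.6154 (61.54%), PC2 0.3846 (38.46%);  cumulative: 0.6154, 1


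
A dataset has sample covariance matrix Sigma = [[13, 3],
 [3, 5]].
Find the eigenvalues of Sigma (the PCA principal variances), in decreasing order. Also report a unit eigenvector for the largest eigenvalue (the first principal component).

Step 1 — characteristic polynomial of 2×2 Sigma:
  det(Sigma - λI) = λ² - trace · λ + det = 0.
  trace = 13 + 5 = 18, det = 13·5 - (3)² = 56.
Step 2 — discriminant:
  Δ = trace² - 4·det = 324 - 224 = 100.
Step 3 — eigenvalues:
  λ = (trace ± √Δ)/2 = (18 ± 10)/2,
  λ_1 = 14,  λ_2 = 4.

Step 4 — unit eigenvector for λ_1: solve (Sigma - λ_1 I)v = 0. First row:
  (13 - 14)·v_x + (3)·v_y = 0, i.e. (-1)·v_x + (3)·v_y = 0,
  so v ∝ (b, λ_1 - a) = (3, 1) = u.
  ||u|| = √((3)² + (1)²) = √(10) ≈ 3.1623,
  v_1 = u/||u|| ≈ (0.9487, 0.3162) (||v_1|| = 1).

λ_1 = 14,  λ_2 = 4;  v_1 ≈ (0.9487, 0.3162)


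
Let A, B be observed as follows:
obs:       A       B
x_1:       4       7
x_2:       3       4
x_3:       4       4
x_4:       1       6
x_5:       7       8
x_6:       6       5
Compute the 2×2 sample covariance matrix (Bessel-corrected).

Step 1 — column means:
  mean(A) = (4 + 3 + 4 + 1 + 7 + 6) / 6 = 25/6 = 4.1667
  mean(B) = (7 + 4 + 4 + 6 + 8 + 5) / 6 = 34/6 = 5.6667

Step 2 — sample covariance S[i,j] = (1/(n-1)) · Σ_k (x_{k,i} - mean_i) · (x_{k,j} - mean_j), with n-1 = 5.
  S[A,A] = ((-0.1667)·(-0.1667) + (-1.1667)·(-1.1667) + (-0.1667)·(-0.1667) + (-3.1667)·(-3.1667) + (2.8333)·(2.8333) + (1.8333)·(1.8333)) / 5 = 22.8333/5 = 4.5667
  S[A,B] = ((-0.1667)·(1.3333) + (-1.1667)·(-1.6667) + (-0.1667)·(-1.6667) + (-3.1667)·(0.3333) + (2.8333)·(2.3333) + (1.8333)·(-0.6667)) / 5 = 6.3333/5 = 1.2667
  S[B,B] = ((1.3333)·(1.3333) + (-1.6667)·(-1.6667) + (-1.6667)·(-1.6667) + (0.3333)·(0.3333) + (2.3333)·(2.3333) + (-0.6667)·(-0.6667)) / 5 = 13.3333/5 = 2.6667

S is symmetric (S[j,i] = S[i,j]). Assembling:

S = [[4.5667, 1.2667],
 [1.2667, 2.6667]]


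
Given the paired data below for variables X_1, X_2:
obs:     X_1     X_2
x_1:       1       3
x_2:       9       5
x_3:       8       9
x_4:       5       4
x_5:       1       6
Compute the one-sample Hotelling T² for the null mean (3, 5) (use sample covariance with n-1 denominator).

Step 1 — sample mean vector:
  mean(X_1) = (1 + 9 + 8 + 5 + 1) / 5 = 24/5 = 4.8
  mean(X_2) = (3 + 5 + 9 + 4 + 6) / 5 = 27/5 = 5.4
  x̄ = (4.8, 5.4),  deviation x̄ - mu_0 = (4.8, 5.4) - (3, 5) = (1.8, 0.4).

Step 2 — sample covariance matrix, S[i,j] = (1/(n-1)) · Σ_k (x_{k,i} - mean_i) · (x_{k,j} - mean_j), divisor n-1 = 4:
  S[X_1,X_1] = ((-3.8)·(-3.8) + (4.2)·(4.2) + (3.2)·(3.2) + (0.2)·(0.2) + (-3.8)·(-3.8)) / 4 = 56.8/4 = 14.2
  S[X_1,X_2] = ((-3.8)·(-2.4) + (4.2)·(-0.4) + (3.2)·(3.6) + (0.2)·(-1.4) + (-3.8)·(0.6)) / 4 = 16.4/4 = 4.1
  S[X_2,X_2] = ((-2.4)·(-2.4) + (-0.4)·(-0.4) + (3.6)·(3.6) + (-1.4)·(-1.4) + (0.6)·(0.6)) / 4 = 21.2/4 = 5.3
  S = [[14.2, 4.1],
 [4.1, 5.3]].

Step 3 — invert S. det(S) = 14.2·5.3 - (4.1)² = 58.45.
  S^{-1} = (1/det) · [[d, -b], [-b, a]] = [[0.0907, -0.0701],
 [-0.0701, 0.2429]].

Step 4 — quadratic form (x̄ - mu_0)^T · S^{-1} · (x̄ - mu_0):
  S^{-1} · (x̄ - mu_0) = (0.1352, -0.0291),
  (x̄ - mu_0)^T · [...] = (1.8)·(0.1352) + (0.4)·(-0.0291) = 0.2317.

Step 5 — scale by n: T² = 5 · 0.2317 = 1.1583.

T² ≈ 1.1583


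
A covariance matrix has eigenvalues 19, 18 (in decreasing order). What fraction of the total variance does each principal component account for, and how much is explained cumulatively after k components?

Step 1 — total variance = trace(Sigma) = Σ λ_i = 19 + 18 = 37.

Step 2 — fraction explained by component i = λ_i / Σ λ:
  PC1: 19/37 = 0.5135
  PC2: 18/37 = 0.4865

Step 3 — cumulative fraction after k components = (λ_1 + ... + λ_k) / Σ λ:
  k = 1: 19/37 = 0.5135
  k = 2: (19 + 18)/37 = 37/37 = 1

Summary (fraction, with percent):

explained: PC1 0.5135 (51.35%), PC2 0.4865 (48.65%);  cumulative: 0.5135, 1


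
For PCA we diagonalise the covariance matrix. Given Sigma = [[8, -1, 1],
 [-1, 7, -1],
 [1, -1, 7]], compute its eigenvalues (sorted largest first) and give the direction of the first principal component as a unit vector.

Step 1 — characteristic polynomial p(λ) = det(λI - Sigma) = λ³ - tr·λ² + c_1·λ - det, where tr = trace, c_1 = sum of the principal 2×2 minors, det = det(Sigma):
  tr = 8 + 7 + 7 = 22,
  c_1 = (8·7 - (-1)²) + (8·7 - (1)²) + (7·7 - (-1)²) = 55 + 55 + 48 = 158,
  det = 8·(7·7 - (-1)²) - (-1)·((-1)·7 - (-1)·(1)) + (1)·((-1)·(-1) - 7·(1)) = 8·(48) - (-1)·(-6) + (1)·(-6) = 372.
  So p(λ) = λ³ - 22λ² + 158λ - 372.
Step 2 — look for an integer root (rational root theorem: any rational root is an integer divisor of 372). Testing λ = 6:
  p(6) = 216 - 792 + 948 - 372 = 0  ✓
  Dividing out (λ - 6): p(λ) = (λ - 6)(λ² - 16λ + 62).
Step 3 — remaining eigenvalues from the quadratic λ² - 16λ + 62 = 0:
  Δ = 16² - 4·62 = 256 - 248 = 8,  λ = (16 ± √8)/2 = (16 ± 2.8284)/2 ≈ 9.4142 or 6.5858.
  Sorted: λ_1 = 9.4142,  λ_2 = 6.5858,  λ_3 = 6  (check: sum = 22 = tr ✓).

Step 4 — unit eigenvector for λ_1 ≈ 9.4142: v spans the null space of (Sigma - λ_1 I), whose rows are
  r_1 = (-1.4142, -1, 1),  r_2 = (-1, -2.4142, -1),  r_3 = (1, -1, -2.4142).
  v is orthogonal to every row, so take v ∝ r_1 × r_2 = ((-1)·(-1) - (1)·(-2.4142), (1)·(-1) - (-1.4142)·(-1), (-1.4142)·(-2.4142) - (-1)·(-1)) ≈ (3.4142, -2.4142, 2.4142).
  Let u = (3.4142, -2.4142, 2.4142).
  ||u|| = √((3.4142)² + (-2.4142)² + (2.4142)²) = √(23.3137) ≈ 4.8284,  v_1 = u/||u|| ≈ (0.7071, -0.5, 0.5) (||v_1|| = 1).

λ_1 = 9.4142,  λ_2 = 6.5858,  λ_3 = 6;  v_1 ≈ (0.7071, -0.5, 0.5)


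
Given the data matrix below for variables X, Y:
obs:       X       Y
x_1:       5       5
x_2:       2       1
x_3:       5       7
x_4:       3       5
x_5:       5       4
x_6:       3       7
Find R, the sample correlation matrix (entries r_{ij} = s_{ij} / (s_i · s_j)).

Step 1 — column means:
  mean(X) = (5 + 2 + 5 + 3 + 5 + 3) / 6 = 23/6 = 3.8333
  mean(Y) = (5 + 1 + 7 + 5 + 4 + 7) / 6 = 29/6 = 4.8333

Step 2 — sample variances and covariances s[i,j] = (1/(n-1)) · Σ_k (x_{k,i} - mean_i) · (x_{k,j} - mean_j), with n-1 = 5:
  s[X,X] = ((1.1667)·(1.1667) + (-1.8333)·(-1.8333) + (1.1667)·(1.1667) + (-0.8333)·(-0.8333) + (1.1667)·(1.1667) + (-0.8333)·(-0.8333)) / 5 = 8.8333/5 = 1.7667
  s[X,Y] = ((1.1667)·(0.1667) + (-1.8333)·(-3.8333) + (1.1667)·(2.1667) + (-0.8333)·(0.1667) + (1.1667)·(-0.8333) + (-0.8333)·(2.1667)) / 5 = 6.8333/5 = 1.3667
  s[Y,Y] = ((0.1667)·(0.1667) + (-3.8333)·(-3.8333) + (2.1667)·(2.1667) + (0.1667)·(0.1667) + (-0.8333)·(-0.8333) + (2.1667)·(2.1667)) / 5 = 24.8333/5 = 4.9667
  Sample standard deviations s_i = √(s[i,i]):
  s(X) = √(1.7667) = 1.3292
  s(Y) = √(4.9667) = 2.2286

Step 3 — r_{ij} = s_{ij} / (s_i · s_j):
  r[X,X] = 1 (diagonal).
  r[X,Y] = 1.3667 / (1.3292 · 2.2286) = 1.3667 / 2.9622 = 0.4614
  r[Y,Y] = 1 (diagonal).

R is symmetric with unit diagonal. Assembling:

R = [[1, 0.4614],
 [0.4614, 1]]
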